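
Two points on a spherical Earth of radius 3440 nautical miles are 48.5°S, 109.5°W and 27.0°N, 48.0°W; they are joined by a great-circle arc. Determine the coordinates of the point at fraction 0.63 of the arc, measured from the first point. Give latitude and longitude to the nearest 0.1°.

≈ 2.1°S, 67.3°W

Convert each endpoint to a unit vector on the sphere (x = cos φ cos λ, y = cos φ sin λ, z = sin φ).
The central angle between the endpoints is δ = arccos(p₁·p₂) ≈ 1.629 rad (93.3°).
Interpolate at f = 0.63 with slerp weights a = sin((1−f)δ)/sin δ ≈ 0.568, b = sin(fδ)/sin δ ≈ 0.857.
p = a·p₁ + b·p₂ ≈ (0.385, -0.922, -0.036); φ = arcsin(p_z) ≈ -2.08°, λ = atan2(p_y, p_x) ≈ -67.32°.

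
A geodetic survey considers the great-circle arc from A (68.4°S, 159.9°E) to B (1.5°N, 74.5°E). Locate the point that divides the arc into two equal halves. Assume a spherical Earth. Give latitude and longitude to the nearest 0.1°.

From cos δ = sin φ₁ sin φ₂ + cos φ₁ cos φ₂ cos Δλ, the central angle is δ ≈ 1.566 rad (89.7°).
Interpolate at f = 1/2 with slerp weights a = sin((1−f)δ)/sin δ ≈ 0.705, b = sin(fδ)/sin δ ≈ 0.705.
p = a·p₁ + b·p₂ ≈ (-0.055, 0.769, -0.637); φ = arcsin(p_z) ≈ -39.59°, λ = atan2(p_y, p_x) ≈ 94.12°.

≈ (39.6°S, 94.1°E)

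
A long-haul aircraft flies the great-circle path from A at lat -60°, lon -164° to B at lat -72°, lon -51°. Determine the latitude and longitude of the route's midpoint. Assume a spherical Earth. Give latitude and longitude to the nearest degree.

Convert each endpoint to a unit vector on the sphere (x = cos φ cos λ, y = cos φ sin λ, z = sin φ).
The central angle between the endpoints is δ = arccos(p₁·p₂) ≈ 0.702 rad (40.2°).
Interpolate at f = 1/2 with slerp weights a = sin((1−f)δ)/sin δ ≈ 0.533, b = sin(fδ)/sin δ ≈ 0.533.
p = a·p₁ + b·p₂ ≈ (-0.152, -0.201, -0.968); φ = arcsin(p_z) ≈ -75.38°, λ = atan2(p_y, p_x) ≈ -127.13°.

≈ lat -75°, lon -127°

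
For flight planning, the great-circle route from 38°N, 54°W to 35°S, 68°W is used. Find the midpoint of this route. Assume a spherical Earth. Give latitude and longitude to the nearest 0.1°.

Write both endpoints as unit vectors p₁, p₂ with components (cos φ cos λ, cos φ sin λ, sin φ).
The central angle between the endpoints is δ = arccos(p₁·p₂) ≈ 1.294 rad (74.1°).
Interpolate at f = 1/2 with slerp weights a = sin((1−f)δ)/sin δ ≈ 0.627, b = sin(fδ)/sin δ ≈ 0.627.
p = a·p₁ + b·p₂ ≈ (0.483, -0.875, 0.026); φ = arcsin(p_z) ≈ 1.51°, λ = atan2(p_y, p_x) ≈ -61.14°.

≈ 1.5°N, 61.1°W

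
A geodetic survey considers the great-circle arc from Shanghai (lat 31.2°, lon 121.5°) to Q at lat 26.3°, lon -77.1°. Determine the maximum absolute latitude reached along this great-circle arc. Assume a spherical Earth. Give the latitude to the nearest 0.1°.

≈ 73.6°

The great circle lies in the plane with unit normal n̂ = (p₁ × p₂)/|p₁ × p₂|.
Here n̂_z ≈ +0.282; the vertex latitude is φ_max = arccos|n̂_z| ≈ 73.6°.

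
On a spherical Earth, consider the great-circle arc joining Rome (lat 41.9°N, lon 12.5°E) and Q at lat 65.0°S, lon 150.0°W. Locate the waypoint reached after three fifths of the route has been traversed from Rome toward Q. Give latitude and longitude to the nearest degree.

≈ lat 48°S, lon 14°W

Write both endpoints as unit vectors p₁, p₂ with components (cos φ cos λ, cos φ sin λ, sin φ).
The central angle between the endpoints is δ = arccos(p₁·p₂) ≈ 2.703 rad (154.9°).
Interpolate at f = 3/5 with slerp weights a = sin((1−f)δ)/sin δ ≈ 2.077, b = sin(fδ)/sin δ ≈ 2.351.
p = a·p₁ + b·p₂ ≈ (0.649, -0.162, -0.743); φ = arcsin(p_z) ≈ -48.01°, λ = atan2(p_y, p_x) ≈ -14.02°.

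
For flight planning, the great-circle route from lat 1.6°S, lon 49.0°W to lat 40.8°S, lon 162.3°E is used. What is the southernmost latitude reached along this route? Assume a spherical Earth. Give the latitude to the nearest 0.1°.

The great circle lies in the plane with unit normal n̂ = (p₁ × p₂)/|p₁ × p₂|.
Here n̂_z ≈ -0.505; the vertex latitude is φ_max = arccos|n̂_z| ≈ 59.6°.
Check via Clairaut: cos φ_max = |cos φ₁| · sin C = cos(1.6°)·sin(149.6°) ≈ 0.505, again giving ≈ 59.6°.

≈ 59.6°S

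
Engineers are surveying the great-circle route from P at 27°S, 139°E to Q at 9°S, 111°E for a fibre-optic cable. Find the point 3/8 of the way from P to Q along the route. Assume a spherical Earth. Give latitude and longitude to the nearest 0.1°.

≈ 20.8°S, 127.8°E

Convert each endpoint to a unit vector on the sphere (x = cos φ cos λ, y = cos φ sin λ, z = sin φ).
The central angle between the endpoints is δ = arccos(p₁·p₂) ≈ 0.559 rad (32.0°).
Interpolate at f = 3/8 with slerp weights a = sin((1−f)δ)/sin δ ≈ 0.645, b = sin(fδ)/sin δ ≈ 0.392.
p = a·p₁ + b·p₂ ≈ (-0.573, 0.739, -0.354); φ = arcsin(p_z) ≈ -20.76°, λ = atan2(p_y, p_x) ≈ 127.78°.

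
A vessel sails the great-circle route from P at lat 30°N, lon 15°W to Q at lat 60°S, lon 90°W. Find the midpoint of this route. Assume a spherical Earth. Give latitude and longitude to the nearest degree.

Write both endpoints as unit vectors p₁, p₂ with components (cos φ cos λ, cos φ sin λ, sin φ).
The central angle between the endpoints is δ = arccos(p₁·p₂) ≈ 1.898 rad (108.7°).
Interpolate at f = 1/2 with slerp weights a = sin((1−f)δ)/sin δ ≈ 0.858, b = sin(fδ)/sin δ ≈ 0.858.
p = a·p₁ + b·p₂ ≈ (0.718, -0.621, -0.314); φ = arcsin(p_z) ≈ -18.31°, λ = atan2(p_y, p_x) ≈ -40.88°.

≈ lat 18°S, lon 41°W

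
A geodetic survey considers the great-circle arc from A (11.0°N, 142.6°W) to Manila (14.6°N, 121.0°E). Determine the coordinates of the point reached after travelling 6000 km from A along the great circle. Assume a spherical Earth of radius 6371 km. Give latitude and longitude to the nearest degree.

≈ (19°N, 162°E)

The haversine formula gives a central angle δ ≈ 1.629 rad (93.3°) between the endpoints. The total great-circle distance is δ·R ≈ 1.629 × 6371 ≈ 10376 km, so the target fraction is f = 6000/10376 ≈ 0.578.
Interpolate at f ≈ 0.578 with slerp weights a = sin((1−f)δ)/sin δ ≈ 0.635, b = sin(fδ)/sin δ ≈ 0.810.
p = a·p₁ + b·p₂ ≈ (-0.899, 0.293, 0.325); φ = arcsin(p_z) ≈ 18.99°, λ = atan2(p_y, p_x) ≈ 161.94°.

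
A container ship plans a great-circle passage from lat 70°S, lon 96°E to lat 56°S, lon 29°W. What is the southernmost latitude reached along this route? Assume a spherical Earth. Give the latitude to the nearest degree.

The great circle lies in the plane with unit normal n̂ = (p₁ × p₂)/|p₁ × p₂|.
Here n̂_z ≈ -0.211; the vertex latitude is φ_max = arccos|n̂_z| ≈ 77.8°.
Check via Clairaut: cos φ_max = |cos φ₁| · sin C = cos(70.0°)·sin(141.9°) ≈ 0.211, again giving ≈ 77.8°.

≈ 78°S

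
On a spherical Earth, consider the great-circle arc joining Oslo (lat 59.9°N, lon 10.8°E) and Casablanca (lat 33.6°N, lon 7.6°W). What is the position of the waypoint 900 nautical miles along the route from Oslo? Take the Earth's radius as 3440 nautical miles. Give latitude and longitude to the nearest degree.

≈ lat 47°N, lon 1°W

Write both endpoints as unit vectors p₁, p₂ with components (cos φ cos λ, cos φ sin λ, sin φ).
The central angle between the endpoints is δ = arccos(p₁·p₂) ≈ 0.505 rad (28.9°). The total great-circle distance is δ·R ≈ 0.505 × 3440 ≈ 1738 nmi, so the target fraction is f = 900/1738 ≈ 0.518.
Interpolate at f ≈ 0.518 with slerp weights a = sin((1−f)δ)/sin δ ≈ 0.498, b = sin(fδ)/sin δ ≈ 0.535.
p = a·p₁ + b·p₂ ≈ (0.687, -0.012, 0.727); φ = arcsin(p_z) ≈ 46.62°, λ = atan2(p_y, p_x) ≈ -1.01°.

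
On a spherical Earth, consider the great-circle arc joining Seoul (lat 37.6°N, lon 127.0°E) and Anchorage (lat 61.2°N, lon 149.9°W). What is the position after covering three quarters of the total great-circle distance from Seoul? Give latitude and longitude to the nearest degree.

The haversine formula gives a central angle δ ≈ 0.951 rad (54.5°) between the endpoints.
Interpolate at f = 3/4 with slerp weights a = sin((1−f)δ)/sin δ ≈ 0.289, b = sin(fδ)/sin δ ≈ 0.804.
p = a·p₁ + b·p₂ ≈ (-0.473, -0.011, 0.881); φ = arcsin(p_z) ≈ 61.76°, λ = atan2(p_y, p_x) ≈ -178.65°.

≈ lat 62°N, lon 179°W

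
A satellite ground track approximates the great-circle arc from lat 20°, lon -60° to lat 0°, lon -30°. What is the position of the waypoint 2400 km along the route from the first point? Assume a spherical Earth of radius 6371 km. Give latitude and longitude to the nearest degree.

Convert each endpoint to a unit vector on the sphere (x = cos φ cos λ, y = cos φ sin λ, z = sin φ).
The central angle between the endpoints is δ = arccos(p₁·p₂) ≈ 0.620 rad (35.5°). The total great-circle distance is δ·R ≈ 0.620 × 6371 ≈ 3951 km, so the target fraction is f = 2400/3951 ≈ 0.607.
Interpolate at f ≈ 0.607 with slerp weights a = sin((1−f)δ)/sin δ ≈ 0.415, b = sin(fδ)/sin δ ≈ 0.633.
p = a·p₁ + b·p₂ ≈ (0.743, -0.654, 0.142); φ = arcsin(p_z) ≈ 8.16°, λ = atan2(p_y, p_x) ≈ -41.35°.

≈ lat 8°, lon -41°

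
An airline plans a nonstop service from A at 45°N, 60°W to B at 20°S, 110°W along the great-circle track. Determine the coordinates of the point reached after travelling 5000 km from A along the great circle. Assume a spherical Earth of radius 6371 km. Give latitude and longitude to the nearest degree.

The haversine formula gives a central angle δ ≈ 1.384 rad (79.3°) between the endpoints. The total great-circle distance is δ·R ≈ 1.384 × 6371 ≈ 8820 km, so the target fraction is f = 5000/8820 ≈ 0.567.
Interpolate at f ≈ 0.567 with slerp weights a = sin((1−f)δ)/sin δ ≈ 0.574, b = sin(fδ)/sin δ ≈ 0.719.
p = a·p₁ + b·p₂ ≈ (-0.028, -0.987, 0.160); φ = arcsin(p_z) ≈ 9.21°, λ = atan2(p_y, p_x) ≈ -91.63°.

≈ 9°N, 92°W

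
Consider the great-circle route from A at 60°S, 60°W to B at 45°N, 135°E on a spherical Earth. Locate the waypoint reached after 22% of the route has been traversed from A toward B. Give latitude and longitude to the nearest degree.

Convert each endpoint to a unit vector on the sphere (x = cos φ cos λ, y = cos φ sin λ, z = sin φ).
The central angle between the endpoints is δ = arccos(p₁·p₂) ≈ 2.837 rad (162.5°).
Interpolate at f = 0.22 with slerp weights a = sin((1−f)δ)/sin δ ≈ 2.668, b = sin(fδ)/sin δ ≈ 1.947.
p = a·p₁ + b·p₂ ≈ (-0.306, -0.182, -0.934); φ = arcsin(p_z) ≈ -69.13°, λ = atan2(p_y, p_x) ≈ -149.26°.

≈ 69°S, 149°W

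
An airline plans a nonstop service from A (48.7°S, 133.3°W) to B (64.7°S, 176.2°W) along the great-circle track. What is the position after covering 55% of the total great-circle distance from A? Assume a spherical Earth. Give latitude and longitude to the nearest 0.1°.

Convert each endpoint to a unit vector on the sphere (x = cos φ cos λ, y = cos φ sin λ, z = sin φ).
The central angle between the endpoints is δ = arccos(p₁·p₂) ≈ 0.483 rad (27.6°).
Interpolate at f = 0.55 with slerp weights a = sin((1−f)δ)/sin δ ≈ 0.464, b = sin(fδ)/sin δ ≈ 0.565.
p = a·p₁ + b·p₂ ≈ (-0.451, -0.239, -0.860); φ = arcsin(p_z) ≈ -59.30°, λ = atan2(p_y, p_x) ≈ -152.09°.

≈ (59.3°S, 152.1°W)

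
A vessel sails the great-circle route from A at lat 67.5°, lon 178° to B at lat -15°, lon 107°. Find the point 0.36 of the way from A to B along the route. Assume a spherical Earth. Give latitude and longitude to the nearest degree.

≈ lat 42°, lon 133°

Write both endpoints as unit vectors p₁, p₂ with components (cos φ cos λ, cos φ sin λ, sin φ).
The central angle between the endpoints is δ = arccos(p₁·p₂) ≈ 1.690 rad (96.8°).
Interpolate at f = 0.36 with slerp weights a = sin((1−f)δ)/sin δ ≈ 0.889, b = sin(fδ)/sin δ ≈ 0.576.
p = a·p₁ + b·p₂ ≈ (-0.503, 0.544, 0.672); φ = arcsin(p_z) ≈ 42.25°, λ = atan2(p_y, p_x) ≈ 132.75°.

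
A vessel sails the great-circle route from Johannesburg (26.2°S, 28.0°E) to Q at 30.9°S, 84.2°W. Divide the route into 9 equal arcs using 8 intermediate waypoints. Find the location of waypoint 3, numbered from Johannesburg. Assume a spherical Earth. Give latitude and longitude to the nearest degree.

Write both endpoints as unit vectors p₁, p₂ with components (cos φ cos λ, cos φ sin λ, sin φ).
The central angle between the endpoints is δ = arccos(p₁·p₂) ≈ 1.635 rad (93.7°).
Interpolate at f = 3/9 with slerp weights a = sin((1−f)δ)/sin δ ≈ 0.888, b = sin(fδ)/sin δ ≈ 0.519.
p = a·p₁ + b·p₂ ≈ (0.749, -0.069, -0.659); φ = arcsin(p_z) ≈ -41.23°, λ = atan2(p_y, p_x) ≈ -5.28°.

≈ 41°S, 5°W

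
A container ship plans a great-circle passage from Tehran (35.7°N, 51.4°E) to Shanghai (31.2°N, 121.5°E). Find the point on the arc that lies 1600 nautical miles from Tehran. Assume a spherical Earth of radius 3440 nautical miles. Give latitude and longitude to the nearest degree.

≈ (39°N, 85°E)

Write both endpoints as unit vectors p₁, p₂ with components (cos φ cos λ, cos φ sin λ, sin φ).
The central angle between the endpoints is δ = arccos(p₁·p₂) ≈ 1.002 rad (57.4°). The total great-circle distance is δ·R ≈ 1.002 × 3440 ≈ 3446 nmi, so the target fraction is f = 1600/3446 ≈ 0.464.
Interpolate at f ≈ 0.464 with slerp weights a = sin((1−f)δ)/sin δ ≈ 0.607, b = sin(fδ)/sin δ ≈ 0.532.
p = a·p₁ + b·p₂ ≈ (0.070, 0.773, 0.630); φ = arcsin(p_z) ≈ 39.05°, λ = atan2(p_y, p_x) ≈ 84.86°.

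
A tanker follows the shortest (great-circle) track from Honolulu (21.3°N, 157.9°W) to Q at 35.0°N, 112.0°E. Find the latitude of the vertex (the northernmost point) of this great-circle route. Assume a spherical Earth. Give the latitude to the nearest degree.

The great circle lies in the plane with unit normal n̂ = (p₁ × p₂)/|p₁ × p₂|.
Here n̂_z ≈ -0.780; the vertex latitude is φ_max = arccos|n̂_z| ≈ 38.7°.

≈ 39°N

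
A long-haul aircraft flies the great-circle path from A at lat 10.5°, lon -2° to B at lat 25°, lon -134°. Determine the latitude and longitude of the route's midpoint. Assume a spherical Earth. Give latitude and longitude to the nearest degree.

≈ lat 38°, lon -63°

Convert each endpoint to a unit vector on the sphere (x = cos φ cos λ, y = cos φ sin λ, z = sin φ).
The central angle between the endpoints is δ = arccos(p₁·p₂) ≈ 2.117 rad (121.3°).
Interpolate at f = 1/2 with slerp weights a = sin((1−f)δ)/sin δ ≈ 1.020, b = sin(fδ)/sin δ ≈ 1.020.
p = a·p₁ + b·p₂ ≈ (0.360, -0.700, 0.617); φ = arcsin(p_z) ≈ 38.09°, λ = atan2(p_y, p_x) ≈ -62.77°.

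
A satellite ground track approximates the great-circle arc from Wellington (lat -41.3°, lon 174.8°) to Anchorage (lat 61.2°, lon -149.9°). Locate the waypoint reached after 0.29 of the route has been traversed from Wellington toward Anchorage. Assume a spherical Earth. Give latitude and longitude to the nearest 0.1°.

≈ lat -11.4°, lon -176.5°

Convert each endpoint to a unit vector on the sphere (x = cos φ cos λ, y = cos φ sin λ, z = sin φ).
The central angle between the endpoints is δ = arccos(p₁·p₂) ≈ 1.858 rad (106.4°).
Interpolate at f = 0.29 with slerp weights a = sin((1−f)δ)/sin δ ≈ 1.010, b = sin(fδ)/sin δ ≈ 0.535.
p = a·p₁ + b·p₂ ≈ (-0.978, -0.060, -0.198); φ = arcsin(p_z) ≈ -11.40°, λ = atan2(p_y, p_x) ≈ -176.46°.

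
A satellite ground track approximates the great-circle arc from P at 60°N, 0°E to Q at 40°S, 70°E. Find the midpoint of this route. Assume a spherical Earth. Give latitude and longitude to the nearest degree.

Write both endpoints as unit vectors p₁, p₂ with components (cos φ cos λ, cos φ sin λ, sin φ).
The central angle between the endpoints is δ = arccos(p₁·p₂) ≈ 2.010 rad (115.2°).
Interpolate at f = 1/2 with slerp weights a = sin((1−f)δ)/sin δ ≈ 0.933, b = sin(fδ)/sin δ ≈ 0.933.
p = a·p₁ + b·p₂ ≈ (0.711, 0.672, 0.208); φ = arcsin(p_z) ≈ 12.02°, λ = atan2(p_y, p_x) ≈ 43.37°.

≈ 12°N, 43°E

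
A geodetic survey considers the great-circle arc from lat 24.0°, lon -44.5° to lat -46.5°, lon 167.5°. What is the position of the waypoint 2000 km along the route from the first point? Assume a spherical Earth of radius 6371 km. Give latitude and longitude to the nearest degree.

≈ lat 10°, lon -56°

Write both endpoints as unit vectors p₁, p₂ with components (cos φ cos λ, cos φ sin λ, sin φ).
The central angle between the endpoints is δ = arccos(p₁·p₂) ≈ 2.547 rad (145.9°). The total great-circle distance is δ·R ≈ 2.547 × 6371 ≈ 16226 km, so the target fraction is f = 2000/16226 ≈ 0.123.
Interpolate at f ≈ 0.123 with slerp weights a = sin((1−f)δ)/sin δ ≈ 1.408, b = sin(fδ)/sin δ ≈ 0.551.
p = a·p₁ + b·p₂ ≈ (0.547, -0.819, 0.173); φ = arcsin(p_z) ≈ 9.95°, λ = atan2(p_y, p_x) ≈ -56.28°.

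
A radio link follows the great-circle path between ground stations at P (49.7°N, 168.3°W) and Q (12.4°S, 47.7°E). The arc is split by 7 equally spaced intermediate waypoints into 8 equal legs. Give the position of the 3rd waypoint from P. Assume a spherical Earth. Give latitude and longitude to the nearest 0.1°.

Write both endpoints as unit vectors p₁, p₂ with components (cos φ cos λ, cos φ sin λ, sin φ).
The central angle between the endpoints is δ = arccos(p₁·p₂) ≈ 2.312 rad (132.4°).
Interpolate at f = 3/8 with slerp weights a = sin((1−f)δ)/sin δ ≈ 1.344, b = sin(fδ)/sin δ ≈ 1.033.
p = a·p₁ + b·p₂ ≈ (-0.172, 0.570, 0.803); φ = arcsin(p_z) ≈ 53.46°, λ = atan2(p_y, p_x) ≈ 106.84°.

≈ (53.5°N, 106.8°E)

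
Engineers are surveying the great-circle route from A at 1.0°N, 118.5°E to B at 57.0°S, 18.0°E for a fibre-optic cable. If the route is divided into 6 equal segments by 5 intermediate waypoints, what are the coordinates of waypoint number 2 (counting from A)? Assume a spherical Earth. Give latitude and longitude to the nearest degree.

≈ 26°S, 100°E

Convert each endpoint to a unit vector on the sphere (x = cos φ cos λ, y = cos φ sin λ, z = sin φ).
The central angle between the endpoints is δ = arccos(p₁·p₂) ≈ 1.685 rad (96.5°).
Interpolate at f = 2/6 with slerp weights a = sin((1−f)δ)/sin δ ≈ 0.907, b = sin(fδ)/sin δ ≈ 0.536.
p = a·p₁ + b·p₂ ≈ (-0.155, 0.888, -0.434); φ = arcsin(p_z) ≈ -25.71°, λ = atan2(p_y, p_x) ≈ 99.92°.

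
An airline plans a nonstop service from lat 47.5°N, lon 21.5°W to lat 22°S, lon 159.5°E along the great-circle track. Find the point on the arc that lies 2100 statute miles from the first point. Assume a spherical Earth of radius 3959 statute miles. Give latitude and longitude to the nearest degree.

≈ lat 78°N, lon 27°W

From cos δ = sin φ₁ sin φ₂ + cos φ₁ cos φ₂ cos Δλ, the central angle is δ ≈ 2.696 rad (154.5°). The total great-circle distance is δ·R ≈ 2.696 × 3959 ≈ 10675 mi, so the target fraction is f = 2100/10675 ≈ 0.197.
Interpolate at f ≈ 0.197 with slerp weights a = sin((1−f)δ)/sin δ ≈ 1.923, b = sin(fδ)/sin δ ≈ 1.175.
p = a·p₁ + b·p₂ ≈ (0.188, -0.095, 0.978); φ = arcsin(p_z) ≈ 77.83°, λ = atan2(p_y, p_x) ≈ -26.67°.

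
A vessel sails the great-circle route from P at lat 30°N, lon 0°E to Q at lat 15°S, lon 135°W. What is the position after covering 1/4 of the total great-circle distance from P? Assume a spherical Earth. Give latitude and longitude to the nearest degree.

Convert each endpoint to a unit vector on the sphere (x = cos φ cos λ, y = cos φ sin λ, z = sin φ).
The central angle between the endpoints is δ = arccos(p₁·p₂) ≈ 2.376 rad (136.1°).
Interpolate at f = 1/4 with slerp weights a = sin((1−f)δ)/sin δ ≈ 1.411, b = sin(fδ)/sin δ ≈ 0.808.
p = a·p₁ + b·p₂ ≈ (0.670, -0.552, 0.496); φ = arcsin(p_z) ≈ 29.76°, λ = atan2(p_y, p_x) ≈ -39.45°.

≈ lat 30°N, lon 39°W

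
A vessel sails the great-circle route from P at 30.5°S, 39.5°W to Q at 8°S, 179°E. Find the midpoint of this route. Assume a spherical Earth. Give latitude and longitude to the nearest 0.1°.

Write both endpoints as unit vectors p₁, p₂ with components (cos φ cos λ, cos φ sin λ, sin φ).
The central angle between the endpoints is δ = arccos(p₁·p₂) ≈ 2.211 rad (126.7°).
Interpolate at f = 1/2 with slerp weights a = sin((1−f)δ)/sin δ ≈ 1.114, b = sin(fδ)/sin δ ≈ 1.114.
p = a·p₁ + b·p₂ ≈ (-0.362, -0.591, -0.720); φ = arcsin(p_z) ≈ -46.09°, λ = atan2(p_y, p_x) ≈ -121.50°.

≈ 46.1°S, 121.5°W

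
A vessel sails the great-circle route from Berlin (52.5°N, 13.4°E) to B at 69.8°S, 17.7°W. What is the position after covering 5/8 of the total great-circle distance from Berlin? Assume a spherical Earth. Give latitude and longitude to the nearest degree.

The haversine formula gives a central angle δ ≈ 2.171 rad (124.4°) between the endpoints.
Interpolate at f = 5/8 with slerp weights a = sin((1−f)δ)/sin δ ≈ 0.881, b = sin(fδ)/sin δ ≈ 1.184.
p = a·p₁ + b·p₂ ≈ (0.911, -0.000, -0.412); φ = arcsin(p_z) ≈ -24.35°, λ = atan2(p_y, p_x) ≈ -0.00°.

≈ 24°S, 0°E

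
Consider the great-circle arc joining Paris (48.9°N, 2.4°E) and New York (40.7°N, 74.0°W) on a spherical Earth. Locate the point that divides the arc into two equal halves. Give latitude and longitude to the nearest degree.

From cos δ = sin φ₁ sin φ₂ + cos φ₁ cos φ₂ cos Δλ, the central angle is δ ≈ 0.917 rad (52.5°).
Interpolate at f = 1/2 with slerp weights a = sin((1−f)δ)/sin δ ≈ 0.558, b = sin(fδ)/sin δ ≈ 0.558.
p = a·p₁ + b·p₂ ≈ (0.483, -0.391, 0.784); φ = arcsin(p_z) ≈ 51.60°, λ = atan2(p_y, p_x) ≈ -39.01°.

≈ 52°N, 39°W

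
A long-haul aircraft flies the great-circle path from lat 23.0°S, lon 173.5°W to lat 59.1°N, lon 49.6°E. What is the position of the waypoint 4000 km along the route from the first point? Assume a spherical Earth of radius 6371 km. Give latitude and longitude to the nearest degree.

≈ lat 9°N, lon 170°E

From cos δ = sin φ₁ sin φ₂ + cos φ₁ cos φ₂ cos Δλ, the central angle is δ ≈ 2.319 rad (132.9°). The total great-circle distance is δ·R ≈ 2.319 × 6371 ≈ 14775 km, so the target fraction is f = 4000/14775 ≈ 0.271.
Interpolate at f ≈ 0.271 with slerp weights a = sin((1−f)δ)/sin δ ≈ 1.355, b = sin(fδ)/sin δ ≈ 0.802.
p = a·p₁ + b·p₂ ≈ (-0.972, 0.172, 0.158); φ = arcsin(p_z) ≈ 9.12°, λ = atan2(p_y, p_x) ≈ 169.95°.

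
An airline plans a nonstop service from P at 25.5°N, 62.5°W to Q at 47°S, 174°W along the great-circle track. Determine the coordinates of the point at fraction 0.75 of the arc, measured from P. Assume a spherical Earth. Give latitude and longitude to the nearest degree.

Write both endpoints as unit vectors p₁, p₂ with components (cos φ cos λ, cos φ sin λ, sin φ).
The central angle between the endpoints is δ = arccos(p₁·p₂) ≈ 2.142 rad (122.7°).
Interpolate at f = 0.75 with slerp weights a = sin((1−f)δ)/sin δ ≈ 0.606, b = sin(fδ)/sin δ ≈ 1.188.
p = a·p₁ + b·p₂ ≈ (-0.553, -0.570, -0.608); φ = arcsin(p_z) ≈ -37.42°, λ = atan2(p_y, p_x) ≈ -134.12°.

≈ 37°S, 134°W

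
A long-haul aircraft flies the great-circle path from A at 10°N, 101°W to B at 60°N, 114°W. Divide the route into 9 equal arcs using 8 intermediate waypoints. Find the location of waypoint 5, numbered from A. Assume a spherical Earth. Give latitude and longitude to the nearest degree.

≈ 38°N, 106°W

From cos δ = sin φ₁ sin φ₂ + cos φ₁ cos φ₂ cos Δλ, the central angle is δ ≈ 0.889 rad (50.9°).
Interpolate at f = 5/9 with slerp weights a = sin((1−f)δ)/sin δ ≈ 0.496, b = sin(fδ)/sin δ ≈ 0.611.
p = a·p₁ + b·p₂ ≈ (-0.217, -0.758, 0.615); φ = arcsin(p_z) ≈ 37.94°, λ = atan2(p_y, p_x) ≈ -106.00°.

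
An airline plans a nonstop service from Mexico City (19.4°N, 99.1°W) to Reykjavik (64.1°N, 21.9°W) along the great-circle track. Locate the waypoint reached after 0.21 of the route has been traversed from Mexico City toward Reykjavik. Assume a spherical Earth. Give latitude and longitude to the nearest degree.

≈ 32°N, 91°W

Write both endpoints as unit vectors p₁, p₂ with components (cos φ cos λ, cos φ sin λ, sin φ).
The central angle between the endpoints is δ = arccos(p₁·p₂) ≈ 1.170 rad (67.0°).
Interpolate at f = 0.21 with slerp weights a = sin((1−f)δ)/sin δ ≈ 0.867, b = sin(fδ)/sin δ ≈ 0.264.
p = a·p₁ + b·p₂ ≈ (-0.022, -0.850, 0.526); φ = arcsin(p_z) ≈ 31.71°, λ = atan2(p_y, p_x) ≈ -91.50°.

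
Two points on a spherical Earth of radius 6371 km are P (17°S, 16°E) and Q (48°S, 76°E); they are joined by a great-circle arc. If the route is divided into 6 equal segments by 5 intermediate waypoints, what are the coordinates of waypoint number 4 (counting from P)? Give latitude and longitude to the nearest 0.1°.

≈ (41.3°S, 50.6°E)

From cos δ = sin φ₁ sin φ₂ + cos φ₁ cos φ₂ cos Δλ, the central angle is δ ≈ 1.004 rad (57.5°).
Interpolate at f = 4/6 with slerp weights a = sin((1−f)δ)/sin δ ≈ 0.389, b = sin(fδ)/sin δ ≈ 0.735.
p = a·p₁ + b·p₂ ≈ (0.477, 0.580, -0.660); φ = arcsin(p_z) ≈ -41.33°, λ = atan2(p_y, p_x) ≈ 50.58°.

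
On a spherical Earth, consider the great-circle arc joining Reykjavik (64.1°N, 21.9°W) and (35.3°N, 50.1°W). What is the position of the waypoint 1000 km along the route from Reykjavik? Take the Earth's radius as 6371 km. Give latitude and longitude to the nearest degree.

Convert each endpoint to a unit vector on the sphere (x = cos φ cos λ, y = cos φ sin λ, z = sin φ).
The central angle between the endpoints is δ = arccos(p₁·p₂) ≈ 0.584 rad (33.5°). The total great-circle distance is δ·R ≈ 0.584 × 6371 ≈ 3724 km, so the target fraction is f = 1000/3724 ≈ 0.269.
Interpolate at f ≈ 0.269 with slerp weights a = sin((1−f)δ)/sin δ ≈ 0.751, b = sin(fδ)/sin δ ≈ 0.283.
p = a·p₁ + b·p₂ ≈ (0.453, -0.300, 0.840); φ = arcsin(p_z) ≈ 57.11°, λ = atan2(p_y, p_x) ≈ -33.51°.

≈ (57°N, 34°W)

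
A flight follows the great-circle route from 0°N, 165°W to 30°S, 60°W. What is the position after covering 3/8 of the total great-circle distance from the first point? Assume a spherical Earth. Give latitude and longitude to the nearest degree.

Write both endpoints as unit vectors p₁, p₂ with components (cos φ cos λ, cos φ sin λ, sin φ).
The central angle between the endpoints is δ = arccos(p₁·p₂) ≈ 1.797 rad (103.0°).
Interpolate at f = 3/8 with slerp weights a = sin((1−f)δ)/sin δ ≈ 0.925, b = sin(fδ)/sin δ ≈ 0.640.
p = a·p₁ + b·p₂ ≈ (-0.616, -0.720, -0.320); φ = arcsin(p_z) ≈ -18.67°, λ = atan2(p_y, p_x) ≈ -130.57°.

≈ 19°S, 131°W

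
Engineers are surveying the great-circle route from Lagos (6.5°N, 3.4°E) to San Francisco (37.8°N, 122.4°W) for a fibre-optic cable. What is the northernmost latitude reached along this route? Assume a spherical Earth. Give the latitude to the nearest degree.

≈ 46°N

The great circle lies in the plane with unit normal n̂ = (p₁ × p₂)/|p₁ × p₂|.
Here n̂_z ≈ -0.691; the vertex latitude is φ_max = arccos|n̂_z| ≈ 46.3°.
Check via Clairaut: cos φ_max = |cos φ₁| · sin C = cos(6.5°)·sin(44.1°) ≈ 0.691, again giving ≈ 46.3°.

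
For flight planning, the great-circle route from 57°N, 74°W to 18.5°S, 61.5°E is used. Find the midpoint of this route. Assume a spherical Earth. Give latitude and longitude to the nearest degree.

Write both endpoints as unit vectors p₁, p₂ with components (cos φ cos λ, cos φ sin λ, sin φ).
The central angle between the endpoints is δ = arccos(p₁·p₂) ≈ 2.258 rad (129.4°).
Interpolate at f = 1/2 with slerp weights a = sin((1−f)δ)/sin δ ≈ 1.170, b = sin(fδ)/sin δ ≈ 1.170.
p = a·p₁ + b·p₂ ≈ (0.705, 0.362, 0.610); φ = arcsin(p_z) ≈ 37.57°, λ = atan2(p_y, p_x) ≈ 27.21°.

≈ 38°N, 27°E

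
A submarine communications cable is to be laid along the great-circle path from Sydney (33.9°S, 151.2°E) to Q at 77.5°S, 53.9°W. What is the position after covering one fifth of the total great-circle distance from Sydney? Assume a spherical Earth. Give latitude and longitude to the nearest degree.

Write both endpoints as unit vectors p₁, p₂ with components (cos φ cos λ, cos φ sin λ, sin φ).
The central angle between the endpoints is δ = arccos(p₁·p₂) ≈ 1.179 rad (67.6°).
Interpolate at f = 1/5 with slerp weights a = sin((1−f)δ)/sin δ ≈ 0.876, b = sin(fδ)/sin δ ≈ 0.253.
p = a·p₁ + b·p₂ ≈ (-0.605, 0.306, -0.735); φ = arcsin(p_z) ≈ -47.33°, λ = atan2(p_y, p_x) ≈ 153.16°.

≈ 47°S, 153°E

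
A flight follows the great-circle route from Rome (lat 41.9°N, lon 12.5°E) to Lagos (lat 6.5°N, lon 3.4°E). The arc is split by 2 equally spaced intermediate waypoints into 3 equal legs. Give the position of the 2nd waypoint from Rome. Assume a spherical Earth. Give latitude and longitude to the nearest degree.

≈ lat 18°N, lon 6°E

The haversine formula gives a central angle δ ≈ 0.634 rad (36.3°) between the endpoints.
Interpolate at f = 2/3 with slerp weights a = sin((1−f)δ)/sin δ ≈ 0.354, b = sin(fδ)/sin δ ≈ 0.692.
p = a·p₁ + b·p₂ ≈ (0.944, 0.098, 0.315); φ = arcsin(p_z) ≈ 18.35°, λ = atan2(p_y, p_x) ≈ 5.92°.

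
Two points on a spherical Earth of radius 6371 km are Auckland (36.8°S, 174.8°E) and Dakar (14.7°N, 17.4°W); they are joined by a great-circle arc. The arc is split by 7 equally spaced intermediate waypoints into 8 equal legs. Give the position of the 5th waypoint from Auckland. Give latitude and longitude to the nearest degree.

The haversine formula gives a central angle δ ≈ 2.712 rad (155.4°) between the endpoints.
Interpolate at f = 5/8 with slerp weights a = sin((1−f)δ)/sin δ ≈ 2.041, b = sin(fδ)/sin δ ≈ 2.381.
p = a·p₁ + b·p₂ ≈ (0.570, -0.541, -0.618); φ = arcsin(p_z) ≈ -38.19°, λ = atan2(p_y, p_x) ≈ -43.47°.

≈ 38°S, 43°W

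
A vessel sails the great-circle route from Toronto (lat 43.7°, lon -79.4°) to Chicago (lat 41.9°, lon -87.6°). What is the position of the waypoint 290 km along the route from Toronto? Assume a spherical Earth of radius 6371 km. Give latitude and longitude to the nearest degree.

≈ lat 43°, lon -83°

Convert each endpoint to a unit vector on the sphere (x = cos φ cos λ, y = cos φ sin λ, z = sin φ).
The central angle between the endpoints is δ = arccos(p₁·p₂) ≈ 0.110 rad (6.3°). The total great-circle distance is δ·R ≈ 0.110 × 6371 ≈ 698 km, so the target fraction is f = 290/698 ≈ 0.415.
Interpolate at f ≈ 0.415 with slerp weights a = sin((1−f)δ)/sin δ ≈ 0.585, b = sin(fδ)/sin δ ≈ 0.416.
p = a·p₁ + b·p₂ ≈ (0.091, -0.725, 0.682); φ = arcsin(p_z) ≈ 43.02°, λ = atan2(p_y, p_x) ≈ -82.86°.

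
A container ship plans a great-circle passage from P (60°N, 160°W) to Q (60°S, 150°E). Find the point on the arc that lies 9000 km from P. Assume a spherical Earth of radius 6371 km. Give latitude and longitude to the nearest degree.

Convert each endpoint to a unit vector on the sphere (x = cos φ cos λ, y = cos φ sin λ, z = sin φ).
The central angle between the endpoints is δ = arccos(p₁·p₂) ≈ 2.201 rad (126.1°). The total great-circle distance is δ·R ≈ 2.201 × 6371 ≈ 14023 km, so the target fraction is f = 9000/14023 ≈ 0.642.
Interpolate at f ≈ 0.642 with slerp weights a = sin((1−f)δ)/sin δ ≈ 0.878, b = sin(fδ)/sin δ ≈ 1.222.
p = a·p₁ + b·p₂ ≈ (-0.942, 0.155, -0.298); φ = arcsin(p_z) ≈ -17.36°, λ = atan2(p_y, p_x) ≈ 170.63°.

≈ (17°S, 171°E)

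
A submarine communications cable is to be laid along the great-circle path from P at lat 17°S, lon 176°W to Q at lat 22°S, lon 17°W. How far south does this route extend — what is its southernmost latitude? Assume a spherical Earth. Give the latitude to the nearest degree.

The great circle lies in the plane with unit normal n̂ = (p₁ × p₂)/|p₁ × p₂|.
Here n̂_z ≈ +0.457; the vertex latitude is φ_max = arccos|n̂_z| ≈ 62.8°.
Check via Clairaut: cos φ_max = |cos φ₁| · sin C = cos(17.0°)·sin(151.5°) ≈ 0.457, again giving ≈ 62.8°.

≈ 63°S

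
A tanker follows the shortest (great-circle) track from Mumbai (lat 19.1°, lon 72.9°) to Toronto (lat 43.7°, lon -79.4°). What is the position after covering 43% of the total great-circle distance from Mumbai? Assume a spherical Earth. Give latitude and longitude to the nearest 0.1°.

Convert each endpoint to a unit vector on the sphere (x = cos φ cos λ, y = cos φ sin λ, z = sin φ).
The central angle between the endpoints is δ = arccos(p₁·p₂) ≈ 1.959 rad (112.3°).
Interpolate at f = 0.43 with slerp weights a = sin((1−f)δ)/sin δ ≈ 0.971, b = sin(fδ)/sin δ ≈ 0.806.
p = a·p₁ + b·p₂ ≈ (0.377, 0.304, 0.875); φ = arcsin(p_z) ≈ 61.03°, λ = atan2(p_y, p_x) ≈ 38.88°.

≈ lat 61.0°, lon 38.9°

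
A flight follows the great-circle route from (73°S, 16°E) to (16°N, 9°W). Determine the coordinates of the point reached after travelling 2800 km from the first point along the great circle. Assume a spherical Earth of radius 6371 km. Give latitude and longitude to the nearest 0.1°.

≈ (48.7°S, 0.8°E)

Convert each endpoint to a unit vector on the sphere (x = cos φ cos λ, y = cos φ sin λ, z = sin φ).
The central angle between the endpoints is δ = arccos(p₁·p₂) ≈ 1.580 rad (90.5°). The total great-circle distance is δ·R ≈ 1.580 × 6371 ≈ 10064 km, so the target fraction is f = 2800/10064 ≈ 0.278.
Interpolate at f ≈ 0.278 with slerp weights a = sin((1−f)δ)/sin δ ≈ 0.909, b = sin(fδ)/sin δ ≈ 0.425.
p = a·p₁ + b·p₂ ≈ (0.659, 0.009, -0.752); φ = arcsin(p_z) ≈ -48.74°, λ = atan2(p_y, p_x) ≈ 0.80°.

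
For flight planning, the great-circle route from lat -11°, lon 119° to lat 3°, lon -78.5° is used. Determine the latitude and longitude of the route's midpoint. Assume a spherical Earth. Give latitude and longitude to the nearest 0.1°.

Convert each endpoint to a unit vector on the sphere (x = cos φ cos λ, y = cos φ sin λ, z = sin φ).
The central angle between the endpoints is δ = arccos(p₁·p₂) ≈ 2.808 rad (160.9°).
Interpolate at f = 1/2 with slerp weights a = sin((1−f)δ)/sin δ ≈ 3.012, b = sin(fδ)/sin δ ≈ 3.012.
p = a·p₁ + b·p₂ ≈ (-0.834, -0.362, -0.417); φ = arcsin(p_z) ≈ -24.65°, λ = atan2(p_y, p_x) ≈ -156.56°.

≈ lat -24.7°, lon -156.6°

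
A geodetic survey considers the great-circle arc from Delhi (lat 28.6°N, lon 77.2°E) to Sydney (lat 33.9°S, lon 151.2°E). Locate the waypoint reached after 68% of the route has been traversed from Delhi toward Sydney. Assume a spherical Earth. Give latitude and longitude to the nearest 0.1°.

Write both endpoints as unit vectors p₁, p₂ with components (cos φ cos λ, cos φ sin λ, sin φ).
The central angle between the endpoints is δ = arccos(p₁·p₂) ≈ 1.637 rad (93.8°).
Interpolate at f = 0.68 with slerp weights a = sin((1−f)δ)/sin δ ≈ 0.501, b = sin(fδ)/sin δ ≈ 0.899.
p = a·p₁ + b·p₂ ≈ (-0.556, 0.789, -0.261); φ = arcsin(p_z) ≈ -15.16°, λ = atan2(p_y, p_x) ≈ 125.20°.

≈ lat 15.2°S, lon 125.2°E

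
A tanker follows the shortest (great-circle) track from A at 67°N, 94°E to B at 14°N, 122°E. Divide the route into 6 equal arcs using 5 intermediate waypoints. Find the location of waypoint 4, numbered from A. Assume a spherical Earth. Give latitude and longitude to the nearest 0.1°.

Convert each endpoint to a unit vector on the sphere (x = cos φ cos λ, y = cos φ sin λ, z = sin φ).
The central angle between the endpoints is δ = arccos(p₁·p₂) ≈ 0.980 rad (56.1°).
Interpolate at f = 4/6 with slerp weights a = sin((1−f)δ)/sin δ ≈ 0.386, b = sin(fδ)/sin δ ≈ 0.732.
p = a·p₁ + b·p₂ ≈ (-0.387, 0.753, 0.533); φ = arcsin(p_z) ≈ 32.18°, λ = atan2(p_y, p_x) ≈ 117.20°.

≈ 32.2°N, 117.2°E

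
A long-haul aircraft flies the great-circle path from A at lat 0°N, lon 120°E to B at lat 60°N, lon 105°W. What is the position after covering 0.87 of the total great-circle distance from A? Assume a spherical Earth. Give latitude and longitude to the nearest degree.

≈ lat 67°N, lon 134°W

From cos δ = sin φ₁ sin φ₂ + cos φ₁ cos φ₂ cos Δλ, the central angle is δ ≈ 1.932 rad (110.7°).
Interpolate at f = 0.87 with slerp weights a = sin((1−f)δ)/sin δ ≈ 0.266, b = sin(fδ)/sin δ ≈ 1.063.
p = a·p₁ + b·p₂ ≈ (-0.270, -0.283, 0.920); φ = arcsin(p_z) ≈ 66.96°, λ = atan2(p_y, p_x) ≈ -133.68°.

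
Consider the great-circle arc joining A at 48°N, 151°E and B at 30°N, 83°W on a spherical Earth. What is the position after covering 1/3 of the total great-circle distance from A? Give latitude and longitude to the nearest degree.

≈ 62°N, 162°W

Write both endpoints as unit vectors p₁, p₂ with components (cos φ cos λ, cos φ sin λ, sin φ).
The central angle between the endpoints is δ = arccos(p₁·p₂) ≈ 1.540 rad (88.2°).
Interpolate at f = 1/3 with slerp weights a = sin((1−f)δ)/sin δ ≈ 0.856, b = sin(fδ)/sin δ ≈ 0.491.
p = a·p₁ + b·p₂ ≈ (-0.449, -0.145, 0.882); φ = arcsin(p_z) ≈ 61.85°, λ = atan2(p_y, p_x) ≈ -162.15°.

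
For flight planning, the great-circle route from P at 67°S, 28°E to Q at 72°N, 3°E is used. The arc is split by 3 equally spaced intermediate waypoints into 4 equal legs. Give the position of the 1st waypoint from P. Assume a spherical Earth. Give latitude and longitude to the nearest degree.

≈ 32°S, 20°E

Write both endpoints as unit vectors p₁, p₂ with components (cos φ cos λ, cos φ sin λ, sin φ).
The central angle between the endpoints is δ = arccos(p₁·p₂) ≈ 2.443 rad (140.0°).
Interpolate at f = 1/4 with slerp weights a = sin((1−f)δ)/sin δ ≈ 1.503, b = sin(fδ)/sin δ ≈ 0.892.
p = a·p₁ + b·p₂ ≈ (0.794, 0.290, -0.535); φ = arcsin(p_z) ≈ -32.32°, λ = atan2(p_y, p_x) ≈ 20.07°.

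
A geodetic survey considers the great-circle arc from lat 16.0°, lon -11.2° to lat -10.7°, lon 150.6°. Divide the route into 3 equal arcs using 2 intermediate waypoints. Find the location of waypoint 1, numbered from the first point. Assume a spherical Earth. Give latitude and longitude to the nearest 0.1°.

Write both endpoints as unit vectors p₁, p₂ with components (cos φ cos λ, cos φ sin λ, sin φ).
The central angle between the endpoints is δ = arccos(p₁·p₂) ≈ 2.819 rad (161.5°).
Interpolate at f = 1/3 with slerp weights a = sin((1−f)δ)/sin δ ≈ 3.007, b = sin(fδ)/sin δ ≈ 2.548.
p = a·p₁ + b·p₂ ≈ (0.654, 0.668, 0.356); φ = arcsin(p_z) ≈ 20.84°, λ = atan2(p_y, p_x) ≈ 45.60°.

≈ lat 20.8°, lon 45.6°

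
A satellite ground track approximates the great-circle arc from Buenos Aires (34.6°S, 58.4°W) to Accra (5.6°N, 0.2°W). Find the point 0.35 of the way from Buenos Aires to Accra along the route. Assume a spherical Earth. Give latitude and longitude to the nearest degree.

Convert each endpoint to a unit vector on the sphere (x = cos φ cos λ, y = cos φ sin λ, z = sin φ).
The central angle between the endpoints is δ = arccos(p₁·p₂) ≈ 1.185 rad (67.9°).
Interpolate at f = 0.35 with slerp weights a = sin((1−f)δ)/sin δ ≈ 0.752, b = sin(fδ)/sin δ ≈ 0.435.
p = a·p₁ + b·p₂ ≈ (0.757, -0.528, -0.384); φ = arcsin(p_z) ≈ -22.60°, λ = atan2(p_y, p_x) ≈ -34.92°.

≈ 23°S, 35°W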